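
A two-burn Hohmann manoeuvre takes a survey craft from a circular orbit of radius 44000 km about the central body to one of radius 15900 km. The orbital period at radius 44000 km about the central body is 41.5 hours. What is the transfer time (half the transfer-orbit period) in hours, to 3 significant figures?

From Kepler's third law T² = 4π²r³/μ at r = 44000 km, T = 41.5 hours = 41.5 × 3600 s = 1.494×10^5 s: μ = 4π²r³/T² = 1.50666×10^5 km³/s².
Semi-major axis of the transfer orbit: a_t = (44000 + 15900)/2 = 29950 km.
Transfer time t = π√(a_t³/μ) = π√((29950)³ / 1.50666×10^5) = 41950 s.
Converting: 41950 s ÷ 3600 s/hour = 11.7 hours.

t = 11.7 hours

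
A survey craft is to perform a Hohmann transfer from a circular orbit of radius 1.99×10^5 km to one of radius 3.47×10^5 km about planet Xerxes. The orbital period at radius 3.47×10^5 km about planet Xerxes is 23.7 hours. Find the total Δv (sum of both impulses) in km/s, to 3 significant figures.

Δv = 8.04 km/s

From Kepler's third law T² = 4π²r³/μ at r = 3.47×10^5 km, T = 23.7 hours = 23.7 × 3600 s = 85320 s: μ = 4π²r³/T² = 2.26593×10^8 km³/s².
The Hohmann ellipse has a_t = (r₁ + r₂)/2 = 2.730×10^5 km.
Circular speed at r₁: v₁ = √(μ/r₁) = √(2.26593×10^8/1.990×10^5) = 33.744 km/s.
Transfer-orbit speed at r₁ (vis-viva equation): v_p = √[μ(2/r₁ − 1/a_t)] = 38.043 km/s.
First burn Δv₁ = |v_p − v₁| = 4.299 km/s.
At r₂, v₂ = √(μ/r₂) = 25.554 km/s.
Transfer-orbit speed at r₂: v_a = √[μ(2/r₂ − 1/a_t)] = 21.817 km/s.
Second burn Δv₂ = |v₂ − v_a| = 3.737 km/s.
Total Δv = Δv₁ + Δv₂ = 8.036 km/s.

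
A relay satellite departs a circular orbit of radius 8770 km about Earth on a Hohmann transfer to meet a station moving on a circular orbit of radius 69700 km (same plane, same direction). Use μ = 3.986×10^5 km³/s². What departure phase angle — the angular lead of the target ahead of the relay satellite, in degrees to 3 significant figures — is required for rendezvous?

φ = 104°

Transfer-ellipse semi-major axis a_t = (r₁ + r₂)/2 = (8770 + 69700)/2 = 39235 km.
Transfer time t = π√(a_t³/μ) = 38670 s.
The target's mean motion on its circular orbit is ω₂ = √(μ/r₂³) = 3.431×10^-5 rad/s.
Angle swept by the target during transfer: ω₂·t = 1.3268 rad = 76.02°.
The relay satellite traverses 180° on the transfer ellipse, so the target must lead by 180° − 76.02° = 104°.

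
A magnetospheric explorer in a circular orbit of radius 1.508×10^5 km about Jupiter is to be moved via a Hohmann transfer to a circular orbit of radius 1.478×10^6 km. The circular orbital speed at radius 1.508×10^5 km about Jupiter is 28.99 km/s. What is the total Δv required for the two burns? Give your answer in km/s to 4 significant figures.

Δv = 15.34 km/s

From the circular-orbit relation v² = μ/r at r = 1.508×10^5 km: μ = v²r = (28.99)² × 1.508×10^5 = 1.26735×10^8 km³/s².
The Hohmann ellipse has a_t = (r₁ + r₂)/2 = 8.144×10^5 km.
Circular speed at r₁: v₁ = √(μ/r₁) = √(1.26735×10^8/1.508×10^5) = 28.990 km/s.
On the transfer ellipse at r₁, vis-viva equation gives v_p = √[μ(2/r₁ − 1/a_t)] = 39.054 km/s.
First burn Δv₁ = |v_p − v₁| = 10.064 km/s.
Circular speed at r₂: v₂ = √(μ/r₂) = 9.2600 km/s.
Transfer-orbit speed at r₂: v_a = √[μ(2/r₂ − 1/a_t)] = 3.9847 km/s.
Second burn Δv₂ = |v₂ − v_a| = 5.2753 km/s.
Total Δv = Δv₁ + Δv₂ = 15.34 km/s.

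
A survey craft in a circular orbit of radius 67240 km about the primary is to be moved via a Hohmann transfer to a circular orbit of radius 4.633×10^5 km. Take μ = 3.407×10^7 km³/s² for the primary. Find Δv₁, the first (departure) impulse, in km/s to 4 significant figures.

The Hohmann ellipse has a_t = (r₁ + r₂)/2 = 2.6527×10^5 km.
On the circular orbit at r = 67240 km, v_c = √(μ/r) = 22.510 km/s.
Transfer-orbit speed at the same r (vis-viva, a = a_t): v_t = √[μ(2/r − 1/a_t)] = 29.748 km/s.
Δv₁ = |v_t − v_c| = |29.748 − 22.510| = 7.238 km/s.

Δv₁ = 7.238 km/s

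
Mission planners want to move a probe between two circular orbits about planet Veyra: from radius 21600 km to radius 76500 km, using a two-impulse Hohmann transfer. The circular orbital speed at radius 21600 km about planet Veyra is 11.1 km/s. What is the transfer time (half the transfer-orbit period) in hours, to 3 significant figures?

From the circular-orbit relation v² = μ/r at r = 21600 km: μ = v²r = (11.1)² × 21600 = 2.66134×10^6 km³/s².
Semi-major axis of the transfer orbit: a_t = (21600 + 76500)/2 = 49050 km.
By Kepler's third law the transfer-orbit period is T = 2π√(a_t³/μ), so t = T/2 = 20920 s.
Converting: 20920 s ÷ 3600 s/hour = 5.81 hours.

t = 5.81 hours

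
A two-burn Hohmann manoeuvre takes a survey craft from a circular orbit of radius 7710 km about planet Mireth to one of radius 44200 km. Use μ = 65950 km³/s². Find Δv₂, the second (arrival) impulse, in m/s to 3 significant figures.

Δv₂ = 556 m/s

The Hohmann ellipse has a_t = (r₁ + r₂)/2 = 25955 km.
Circular speed at r = 44200 km: v_c = √(μ/r) = 1.22151 km/s.
Vis-viva on the transfer ellipse at r = 44200 km gives v_t = √[μ(2/r − 1/a_t)] = 0.665753 km/s.
Δv₂ = |v_t − v_c| = |0.665753 − 1.22151| = 0.5558 km/s.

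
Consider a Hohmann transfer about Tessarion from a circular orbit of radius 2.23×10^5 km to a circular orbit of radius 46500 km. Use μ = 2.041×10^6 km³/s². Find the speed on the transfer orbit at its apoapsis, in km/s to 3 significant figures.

v = 1.78 km/s

Transfer-ellipse semi-major axis a_t = (r₁ + r₂)/2 = (2.230×10^5 + 46500)/2 = 1.3475×10^5 km.
At apoapsis, r = 2.230×10^5 km.
Vis-viva: v = √[μ(2/r − 1/a_t)] = √[2.041×10^6 × (2/2.230×10^5 − 1/1.3475×10^5)] = 1.777 km/s.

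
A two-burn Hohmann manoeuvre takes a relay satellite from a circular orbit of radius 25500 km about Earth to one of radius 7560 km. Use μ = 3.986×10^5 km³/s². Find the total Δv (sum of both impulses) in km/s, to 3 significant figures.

Δv = 3.04 km/s

Transfer-ellipse semi-major axis a_t = (r₁ + r₂)/2 = (25500 + 7560)/2 = 16530 km.
Circular speed at r₁: v₁ = √(μ/r₁) = √(3.986×10^5/25500) = 3.954 km/s.
On the transfer ellipse at r₁, v² = μ(2/r − 1/a) gives v_a = √[μ(2/r₁ − 1/a_t)] = 2.674 km/s.
First burn Δv₁ = |v_a − v₁| = 1.280 km/s.
Circular speed at r₂: v₂ = √(μ/r₂) = 7.2612 km/s.
Transfer-orbit speed at r₂: v_p = √[μ(2/r₂ − 1/a_t)] = 9.0186 km/s.
Second burn Δv₂ = |v₂ − v_p| = 1.757 km/s.
Total Δv = Δv₁ + Δv₂ = 3.037 km/s.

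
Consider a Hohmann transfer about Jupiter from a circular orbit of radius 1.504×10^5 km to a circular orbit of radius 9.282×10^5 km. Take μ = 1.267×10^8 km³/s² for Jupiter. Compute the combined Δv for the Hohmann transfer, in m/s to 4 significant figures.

Δv = 14570 m/s

The Hohmann ellipse has a_t = (r₁ + r₂)/2 = 5.393×10^5 km.
Circular speed at r₁: v₁ = √(μ/r₁) = √(1.267×10^8/1.504×10^5) = 29.0245 km/s.
Transfer-orbit speed at r₁ (v² = μ(2/r − 1/a)): v_p = √[μ(2/r₁ − 1/a_t)] = 38.0776 km/s.
First burn Δv₁ = |v_p − v₁| = 9.053 km/s.
At r₂, v₂ = √(μ/r₂) = 11.683 km/s.
Transfer-orbit speed at r₂: v_a = √[μ(2/r₂ − 1/a_t)] = 6.1699 km/s.
Second burn Δv₂ = |v₂ − v_a| = 5.513 km/s.
Δv = Δv₁ + Δv₂ = 9.053 + 5.513 = 14.57 km/s.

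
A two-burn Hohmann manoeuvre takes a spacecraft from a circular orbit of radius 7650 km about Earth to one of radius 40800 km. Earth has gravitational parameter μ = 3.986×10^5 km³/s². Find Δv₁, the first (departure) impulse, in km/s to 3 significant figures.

Δv₁ = 2.15 km/s

Transfer-ellipse semi-major axis a_t = (r₁ + r₂)/2 = (7650 + 40800)/2 = 24225 km.
On the circular orbit at r = 7650 km, v_c = √(μ/r) = 7.21835 km/s.
Transfer-orbit speed at the same r (vis-viva, a = a_t): v_t = √[μ(2/r − 1/a_t)] = 9.36777 km/s.
Δv₁ = |v_t − v_c| = |9.36777 − 7.21835| = 2.149 km/s.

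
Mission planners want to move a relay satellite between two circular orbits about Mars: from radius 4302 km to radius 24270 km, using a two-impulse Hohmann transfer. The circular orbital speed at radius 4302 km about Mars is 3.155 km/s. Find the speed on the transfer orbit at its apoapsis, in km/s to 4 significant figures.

v = 0.7289 km/s

From the circular-orbit relation v² = μ/r at r = 4302 km: μ = v²r = (3.155)² × 4302 = 42822.2 km³/s².
Semi-major axis of the transfer orbit: a_t = (4302 + 24270)/2 = 14286 km.
The apoapsis of the transfer ellipse is at r = 24270 km.
Applying v² = μ(2/r − 1/a_t): v = 0.7289 km/s.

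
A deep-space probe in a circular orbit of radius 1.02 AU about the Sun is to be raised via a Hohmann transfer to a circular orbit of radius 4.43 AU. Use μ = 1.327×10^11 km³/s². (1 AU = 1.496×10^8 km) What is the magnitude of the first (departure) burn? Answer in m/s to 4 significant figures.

Δv₁ = 8110 m/s

In km: r₁ = 1.02 × 1.496×10^8 = 1.52592×10^8 km; r₂ = 4.43 × 1.496×10^8 = 6.62728×10^8 km.
Transfer-ellipse semi-major axis a_t = (r₁ + r₂)/2 = (1.52592×10^8 + 6.62728×10^8)/2 = 4.0766×10^8 km.
On the circular orbit at r = 1.52592×10^8 km, v_c = √(μ/r) = 29.49 km/s.
Transfer-orbit speed at the same r (vis-viva, a = a_t): v_t = √[μ(2/r − 1/a_t)] = 37.60 km/s.
Δv₁ = |v_t − v_c| = |37.60 − 29.49| = 8.110 km/s.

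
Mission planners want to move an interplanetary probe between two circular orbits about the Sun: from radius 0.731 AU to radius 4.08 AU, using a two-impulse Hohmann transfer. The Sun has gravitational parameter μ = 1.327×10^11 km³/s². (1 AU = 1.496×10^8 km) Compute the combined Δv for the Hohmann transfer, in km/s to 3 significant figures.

Δv = 17.1 km/s

In km: r₁ = 0.731 × 1.496×10^8 = 1.093576×10^8 km; r₂ = 4.08 × 1.496×10^8 = 6.10368×10^8 km.
The Hohmann ellipse has a_t = (r₁ + r₂)/2 = 3.598628×10^8 km.
At r₁ the circular-orbit speed is v₁ = √(μ/r₁) = 34.835 km/s.
Transfer-orbit speed at r₁ (vis-viva): v_p = √[μ(2/r₁ − 1/a_t)] = 45.367 km/s.
First burn Δv₁ = |v_p − v₁| = 10.53 km/s.
Circular speed at r₂: v₂ = √(μ/r₂) = 14.745 km/s.
Transfer-orbit speed at r₂: v_a = √[μ(2/r₂ − 1/a_t)] = 8.1282 km/s.
Second burn Δv₂ = |v₂ − v_a| = 6.617 km/s.
Total Δv = Δv₁ + Δv₂ = 17.15 km/s.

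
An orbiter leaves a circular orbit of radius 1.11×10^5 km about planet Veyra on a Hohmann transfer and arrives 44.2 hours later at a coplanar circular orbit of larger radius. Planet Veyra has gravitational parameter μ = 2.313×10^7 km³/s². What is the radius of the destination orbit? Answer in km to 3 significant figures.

Transfer time t = 44.2 hours = 1.5912×10^5 s, and t = π√(a_t³/μ).
So a_t = (μ t²/π²)^(1/3) = (2.313×10^7 × (1.5912×10^5)² / π²)^(1/3) = 3.9004×10^5 km.
Since a_t = (r₁ + r₂)/2, r₂ = 2a_t − r₁ = 2×3.9004×10^5 − 1.110×10^5 = 6.6908×10^5 km.

r₂ = 6.69×10^5 km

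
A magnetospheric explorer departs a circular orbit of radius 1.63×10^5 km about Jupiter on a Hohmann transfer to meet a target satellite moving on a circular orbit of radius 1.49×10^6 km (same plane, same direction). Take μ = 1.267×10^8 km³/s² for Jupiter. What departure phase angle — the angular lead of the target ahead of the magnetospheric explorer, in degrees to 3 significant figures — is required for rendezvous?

φ = 106°

Transfer-ellipse semi-major axis a_t = (r₁ + r₂)/2 = (1.630×10^5 + 1.490×10^6)/2 = 8.265×10^5 km.
Transfer time t = π√(a_t³/μ) = 2.0971×10^5 s.
Target angular speed ω₂ = √(μ/r₂³) = 6.1888×10^-6 rad/s.
Angle swept by the target during transfer: ω₂·t = 1.2979 rad = 74.36°.
The magnetospheric explorer traverses 180° on the transfer ellipse, so the target must lead by 180° − 74.36° = 106°.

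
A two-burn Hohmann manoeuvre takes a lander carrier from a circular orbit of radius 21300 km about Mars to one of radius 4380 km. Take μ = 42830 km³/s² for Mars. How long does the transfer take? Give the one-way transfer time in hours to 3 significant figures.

Transfer-ellipse semi-major axis a_t = (r₁ + r₂)/2 = (21300 + 4380)/2 = 12840 km.
By Kepler's third law the transfer-orbit period is T = 2π√(a_t³/μ), so t = T/2 = 22090 s.
Converting: 22090 s ÷ 3600 s/hour = 6.14 hours.

t = 6.14 hours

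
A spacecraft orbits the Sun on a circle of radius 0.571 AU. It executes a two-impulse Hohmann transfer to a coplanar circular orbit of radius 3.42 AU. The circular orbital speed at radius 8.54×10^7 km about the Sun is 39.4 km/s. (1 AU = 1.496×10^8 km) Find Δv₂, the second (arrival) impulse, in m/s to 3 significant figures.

From the circular-orbit relation v² = μ/r at r = 8.54×10^7 km: μ = v²r = (39.4)² × 8.54×10^7 = 1.32572×10^11 km³/s².
In km: r₁ = 0.571 × 1.496×10^8 = 8.54216×10^7 km; r₂ = 3.42 × 1.496×10^8 = 5.11632×10^8 km.
The Hohmann ellipse has a_t = (r₁ + r₂)/2 = 2.985268×10^8 km.
On the circular orbit at r = 5.11632×10^8 km, v_c = √(μ/r) = 16.097 km/s.
Transfer-orbit speed at the same r (vis-viva, a = a_t): v_t = √[μ(2/r − 1/a_t)] = 8.6107 km/s.
Δv₂ = |v_t − v_c| = |8.6107 − 16.097| = 7.486 km/s.

Δv₂ = 7490 m/s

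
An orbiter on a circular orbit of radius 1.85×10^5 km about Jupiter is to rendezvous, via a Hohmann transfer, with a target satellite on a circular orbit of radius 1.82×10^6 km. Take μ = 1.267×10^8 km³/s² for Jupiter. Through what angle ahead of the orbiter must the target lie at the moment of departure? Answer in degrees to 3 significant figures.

φ = 106°

Semi-major axis of the transfer orbit: a_t = (1.850×10^5 + 1.820×10^6)/2 = 1.0025×10^6 km.
Transfer time t = π√(a_t³/μ) = 2.80148×10^5 s.
The target's mean motion on its circular orbit is ω₂ = √(μ/r₂³) = 4.58439×10^-6 rad/s.
Angle swept by the target during transfer: ω₂·t = 1.28431 rad = 73.59°.
Arrival is 180° from departure on the ellipse, so φ = 180° − 73.59° = 106°.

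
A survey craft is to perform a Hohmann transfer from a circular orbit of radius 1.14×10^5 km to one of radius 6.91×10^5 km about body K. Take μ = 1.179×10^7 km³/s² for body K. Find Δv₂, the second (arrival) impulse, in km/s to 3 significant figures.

Δv₂ = 1.93 km/s

The Hohmann ellipse has a_t = (r₁ + r₂)/2 = 4.025×10^5 km.
On the circular orbit at r = 6.910×10^5 km, v_c = √(μ/r) = 4.1306 km/s.
Transfer-orbit speed at the same r (vis-viva, a = a_t): v_t = √[μ(2/r − 1/a_t)] = 2.1983 km/s.
Δv₂ = |v_t − v_c| = |2.1983 − 4.1306| = 1.932 km/s.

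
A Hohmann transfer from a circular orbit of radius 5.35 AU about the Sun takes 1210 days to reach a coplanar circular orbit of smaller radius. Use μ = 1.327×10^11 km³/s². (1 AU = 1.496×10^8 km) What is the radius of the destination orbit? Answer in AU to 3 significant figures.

r₂ = 1.70 AU

In km: r₁ = 5.35 × 1.496×10^8 = 8.0036×10^8 km.
Transfer time t = 1210 days = 1.04544×10^8 s, and t = π√(a_t³/μ).
So a_t = (μ t²/π²)^(1/3) = (1.327×10^11 × (1.04544×10^8)² / π²)^(1/3) = 5.2770×10^8 km.
Since a_t = (r₁ + r₂)/2, r₂ = 2a_t − r₁ = 2×5.2770×10^8 − 8.0036×10^8 = 2.5504×10^8 km.
In AU: r₂ = 2.5504×10^8 / 1.496×10^8 = 1.70 AU.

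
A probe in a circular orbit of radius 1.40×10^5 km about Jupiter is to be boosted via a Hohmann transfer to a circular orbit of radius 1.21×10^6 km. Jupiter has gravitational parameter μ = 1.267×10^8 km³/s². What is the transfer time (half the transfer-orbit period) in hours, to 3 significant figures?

The Hohmann ellipse has a_t = (r₁ + r₂)/2 = 6.750×10^5 km.
By Kepler's third law the transfer-orbit period is T = 2π√(a_t³/μ), so t = T/2 = 1.548×10^5 s.
Converting: 1.548×10^5 s ÷ 3600 s/hour = 43.0 hours.

t = 43.0 hours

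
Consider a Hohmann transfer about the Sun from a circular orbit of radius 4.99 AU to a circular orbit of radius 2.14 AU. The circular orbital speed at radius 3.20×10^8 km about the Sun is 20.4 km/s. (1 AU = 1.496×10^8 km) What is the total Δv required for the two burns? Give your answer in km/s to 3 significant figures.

From the circular-orbit relation v² = μ/r at r = 3.20×10^8 km: μ = v²r = (20.4)² × 3.20×10^8 = 1.33171×10^11 km³/s².
In km: r₁ = 4.99 × 1.496×10^8 = 7.46504×10^8 km; r₂ = 2.14 × 1.496×10^8 = 3.20144×10^8 km.
Transfer-ellipse semi-major axis a_t = (r₁ + r₂)/2 = (7.46504×10^8 + 3.20144×10^8)/2 = 5.33324×10^8 km.
Circular speed at r₁: v₁ = √(μ/r₁) = √(1.33171×10^11/7.46504×10^8) = 13.35639 km/s.
Transfer-orbit speed at r₁ (vis-viva): v_a = √[μ(2/r₁ − 1/a_t)] = 10.34823 km/s.
First burn Δv₁ = |v_a − v₁| = 3.00816 km/s.
Circular speed at r₂: v₂ = √(μ/r₂) = 20.39541 km/s.
Transfer-orbit speed at r₂: v_p = √[μ(2/r₂ − 1/a_t)] = 24.12976 km/s.
Second burn Δv₂ = |v₂ − v_p| = 3.73435 km/s.
Total Δv = Δv₁ + Δv₂ = 6.743 km/s.

Δv = 6.74 km/s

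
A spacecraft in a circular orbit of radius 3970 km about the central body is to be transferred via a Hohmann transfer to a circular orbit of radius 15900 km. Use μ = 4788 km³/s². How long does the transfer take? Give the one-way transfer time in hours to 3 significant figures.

Transfer-ellipse semi-major axis a_t = (r₁ + r₂)/2 = (3970 + 15900)/2 = 9935 km.
Half the transfer-orbit period gives t = π√(a_t³/μ) = 44960 s.
Converting: 44960 s ÷ 3600 s/hour = 12.5 hours.

t = 12.5 hours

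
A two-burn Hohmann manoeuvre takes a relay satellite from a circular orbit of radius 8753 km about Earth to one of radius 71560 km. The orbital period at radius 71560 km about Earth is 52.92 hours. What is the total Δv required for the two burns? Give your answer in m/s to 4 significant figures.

From Kepler's third law T² = 4π²r³/μ at r = 71560 km, T = 52.92 hours = 52.92 × 3600 s = 1.90512×10^5 s: μ = 4π²r³/T² = 3.98590×10^5 km³/s².
Transfer-ellipse semi-major axis a_t = (r₁ + r₂)/2 = (8753 + 71560)/2 = 40156.5 km.
At r₁ the circular-orbit speed is v₁ = √(μ/r₁) = 6.748 km/s.
Transfer-orbit speed at r₁ (v² = μ(2/r − 1/a)): v_p = √[μ(2/r₁ − 1/a_t)] = 9.008 km/s.
First burn Δv₁ = |v_p − v₁| = 2.260 km/s.
Circular speed at r₂: v₂ = √(μ/r₂) = 2.360 km/s.
Transfer-orbit speed at r₂: v_a = √[μ(2/r₂ − 1/a_t)] = 1.102 km/s.
Second burn Δv₂ = |v₂ − v_a| = 1.258 km/s.
Δv = Δv₁ + Δv₂ = 2.260 + 1.258 = 3.518 km/s.

Δv = 3518 m/s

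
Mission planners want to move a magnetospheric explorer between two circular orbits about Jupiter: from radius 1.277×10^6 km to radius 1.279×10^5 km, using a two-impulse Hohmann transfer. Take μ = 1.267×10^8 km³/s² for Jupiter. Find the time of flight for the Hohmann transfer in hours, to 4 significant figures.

Semi-major axis of the transfer orbit: a_t = (1.277×10^6 + 1.279×10^5)/2 = 7.0245×10^5 km.
Half the transfer-orbit period gives t = π√(a_t³/μ) = 1.643×10^5 s.
Converting: 1.643×10^5 s ÷ 3600 s/hour = 45.64 hours.

t = 45.64 hours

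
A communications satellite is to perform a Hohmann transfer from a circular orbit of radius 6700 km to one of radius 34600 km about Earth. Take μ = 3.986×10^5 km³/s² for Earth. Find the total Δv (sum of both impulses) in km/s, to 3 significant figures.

Δv = 3.73 km/s

The Hohmann ellipse has a_t = (r₁ + r₂)/2 = 20650 km.
At r₁ the circular-orbit speed is v₁ = √(μ/r₁) = 7.713 km/s.
Transfer-orbit speed at r₁ (vis-viva): v_p = √[μ(2/r₁ − 1/a_t)] = 9.984 km/s.
First burn Δv₁ = |v_p − v₁| = 2.271 km/s.
Circular speed at r₂: v₂ = √(μ/r₂) = 3.394 km/s.
Transfer-orbit speed at r₂: v_a = √[μ(2/r₂ − 1/a_t)] = 1.933 km/s.
Second burn Δv₂ = |v₂ − v_a| = 1.461 km/s.
Δv = Δv₁ + Δv₂ = 2.271 + 1.461 = 3.732 km/s.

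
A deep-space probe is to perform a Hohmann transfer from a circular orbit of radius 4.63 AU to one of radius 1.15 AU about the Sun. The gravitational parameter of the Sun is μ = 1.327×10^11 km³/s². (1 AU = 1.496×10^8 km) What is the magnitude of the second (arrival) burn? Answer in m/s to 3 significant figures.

In km: r₁ = 4.63 × 1.496×10^8 = 6.92648×10^8 km; r₂ = 1.15 × 1.496×10^8 = 1.7204×10^8 km.
Transfer-ellipse semi-major axis a_t = (r₁ + r₂)/2 = (6.92648×10^8 + 1.7204×10^8)/2 = 4.32344×10^8 km.
On the circular orbit at r = 1.7204×10^8 km, v_c = √(μ/r) = 27.77 km/s.
Transfer-orbit speed at the same r (vis-viva, a = a_t): v_t = √[μ(2/r − 1/a_t)] = 35.15 km/s.
Δv₂ = |v_t − v_c| = |35.15 − 27.77| = 7.380 km/s.

Δv₂ = 7380 m/s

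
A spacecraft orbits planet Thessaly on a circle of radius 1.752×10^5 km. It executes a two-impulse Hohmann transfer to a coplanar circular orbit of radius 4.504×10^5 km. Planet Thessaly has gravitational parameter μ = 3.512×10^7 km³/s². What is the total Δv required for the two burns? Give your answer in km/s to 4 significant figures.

The Hohmann ellipse has a_t = (r₁ + r₂)/2 = 3.128×10^5 km.
Circular speed at r₁: v₁ = √(μ/r₁) = √(3.512×10^7/1.752×10^5) = 14.158 km/s.
On the transfer ellipse at r₁, vis-viva equation gives v_p = √[μ(2/r₁ − 1/a_t)] = 16.989 km/s.
First burn Δv₁ = |v_p − v₁| = 2.831 km/s.
Circular speed at r₂: v₂ = √(μ/r₂) = 8.8304 km/s.
Transfer-orbit speed at r₂: v_a = √[μ(2/r₂ − 1/a_t)] = 6.6086 km/s.
Second burn Δv₂ = |v₂ − v_a| = 2.222 km/s.
Total Δv = Δv₁ + Δv₂ = 5.053 km/s.

Δv = 5.053 km/s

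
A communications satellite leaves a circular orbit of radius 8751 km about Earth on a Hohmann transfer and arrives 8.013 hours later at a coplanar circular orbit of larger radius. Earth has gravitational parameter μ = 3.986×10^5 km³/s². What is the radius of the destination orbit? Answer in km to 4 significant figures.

Transfer time t = 8.013 hours = 28846.8 s, and t = π√(a_t³/μ).
So a_t = (μ t²/π²)^(1/3) = (3.986×10^5 × (28846.8)² / π²)^(1/3) = 32271 km.
Since a_t = (r₁ + r₂)/2, r₂ = 2a_t − r₁ = 2×32271 − 8751 = 55791 km.

r₂ = 55790 km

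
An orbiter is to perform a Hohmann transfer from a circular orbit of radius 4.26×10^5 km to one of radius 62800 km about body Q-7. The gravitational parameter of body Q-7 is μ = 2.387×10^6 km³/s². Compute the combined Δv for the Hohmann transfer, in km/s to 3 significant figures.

Δv = 3.14 km/s

The Hohmann ellipse has a_t = (r₁ + r₂)/2 = 2.444×10^5 km.
Circular speed at r₁: v₁ = √(μ/r₁) = √(2.387×10^6/4.260×10^5) = 2.3671 km/s.
Transfer-orbit speed at r₁ (v² = μ(2/r − 1/a)): v_a = √[μ(2/r₁ − 1/a_t)] = 1.1999 km/s.
First burn Δv₁ = |v_a − v₁| = 1.1672 km/s.
At r₂, v₂ = √(μ/r₂) = 6.1652 km/s.
Transfer-orbit speed at r₂: v_p = √[μ(2/r₂ − 1/a_t)] = 8.1396 km/s.
Second burn Δv₂ = |v₂ − v_p| = 1.9744 km/s.
Δv = Δv₁ + Δv₂ = 1.1672 + 1.9744 = 3.142 km/s.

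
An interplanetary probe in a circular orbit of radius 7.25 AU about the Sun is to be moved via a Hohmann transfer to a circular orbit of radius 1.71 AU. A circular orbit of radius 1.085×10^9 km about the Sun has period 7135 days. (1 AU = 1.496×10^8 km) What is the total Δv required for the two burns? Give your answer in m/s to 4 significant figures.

From Kepler's third law T² = 4π²r³/μ at r = 1.085×10^9 km, T = 7135 days = 7135 × 86400 s = 6.16464×10^8 s: μ = 4π²r³/T² = 1.32689×10^11 km³/s².
In km: r₁ = 7.25 × 1.496×10^8 = 1.0846×10^9 km; r₂ = 1.71 × 1.496×10^8 = 2.55816×10^8 km.
Semi-major axis of the transfer orbit: a_t = (1.0846×10^9 + 2.55816×10^8)/2 = 6.70208×10^8 km.
Circular speed at r₁: v₁ = √(μ/r₁) = √(1.32689×10^11/1.0846×10^9) = 11.0607 km/s.
Transfer-orbit speed at r₁ (vis-viva equation): v_a = √[μ(2/r₁ − 1/a_t)] = 6.83347 km/s.
First burn Δv₁ = |v_a − v₁| = 4.2272 km/s.
At r₂, v₂ = √(μ/r₂) = 22.7747 km/s.
Transfer-orbit speed at r₂: v_p = √[μ(2/r₂ − 1/a_t)] = 28.9723 km/s.
Second burn Δv₂ = |v₂ − v_p| = 6.1976 km/s.
Total Δv = Δv₁ + Δv₂ = 10.42 km/s.

Δv = 10420 m/s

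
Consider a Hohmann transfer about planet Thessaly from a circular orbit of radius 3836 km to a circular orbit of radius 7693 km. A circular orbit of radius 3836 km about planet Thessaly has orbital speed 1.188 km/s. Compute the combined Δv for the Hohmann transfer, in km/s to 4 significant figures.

Δv = 0.3390 km/s

From the circular-orbit relation v² = μ/r at r = 3836 km: μ = v²r = (1.188)² × 3836 = 5413.92 km³/s².
The Hohmann ellipse has a_t = (r₁ + r₂)/2 = 5764.5 km.
At r₁ the circular-orbit speed is v₁ = √(μ/r₁) = 1.1880 km/s.
Transfer-orbit speed at r₁ (vis-viva equation): v_p = √[μ(2/r₁ − 1/a_t)] = 1.3724 km/s.
First burn Δv₁ = |v_p − v₁| = 0.1844 km/s.
At r₂, v₂ = √(μ/r₂) = 0.8389 km/s.
Transfer-orbit speed at r₂: v_a = √[μ(2/r₂ − 1/a_t)] = 0.6843 km/s.
Second burn Δv₂ = |v₂ − v_a| = 0.1546 km/s.
Δv = Δv₁ + Δv₂ = 0.1844 + 0.1546 = 0.3390 km/s.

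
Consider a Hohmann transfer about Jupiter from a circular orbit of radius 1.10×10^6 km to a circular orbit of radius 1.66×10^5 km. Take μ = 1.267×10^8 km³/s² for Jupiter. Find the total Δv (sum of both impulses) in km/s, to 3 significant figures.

Semi-major axis of the transfer orbit: a_t = (1.100×10^6 + 1.660×10^5)/2 = 6.330×10^5 km.
Circular speed at r₁: v₁ = √(μ/r₁) = √(1.267×10^8/1.100×10^6) = 10.732 km/s.
Transfer-orbit speed at r₁ (v² = μ(2/r − 1/a)): v_a = √[μ(2/r₁ − 1/a_t)] = 5.4960 km/s.
First burn Δv₁ = |v_a − v₁| = 5.236 km/s.
Circular speed at r₂: v₂ = √(μ/r₂) = 27.627 km/s.
Transfer-orbit speed at r₂: v_p = √[μ(2/r₂ − 1/a_t)] = 36.419 km/s.
Second burn Δv₂ = |v₂ − v_p| = 8.792 km/s.
Δv = Δv₁ + Δv₂ = 5.236 + 8.792 = 14.03 km/s.

Δv = 14.0 km/s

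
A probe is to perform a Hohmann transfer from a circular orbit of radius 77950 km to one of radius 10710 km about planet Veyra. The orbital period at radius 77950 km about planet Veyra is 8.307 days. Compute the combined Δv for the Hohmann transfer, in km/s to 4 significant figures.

From Kepler's third law T² = 4π²r³/μ at r = 77950 km, T = 8.307 days = 8.307 × 86400 s = 7.177248×10^5 s: μ = 4π²r³/T² = 36298.8 km³/s².
Semi-major axis of the transfer orbit: a_t = (77950 + 10710)/2 = 44330 km.
At r₁ the circular-orbit speed is v₁ = √(μ/r₁) = 0.68240 km/s.
Transfer-orbit speed at r₁ (vis-viva equation): v_a = √[μ(2/r₁ − 1/a_t)] = 0.33542 km/s.
First burn Δv₁ = |v_a − v₁| = 0.34698 km/s.
At r₂, v₂ = √(μ/r₂) = 1.84099 km/s.
Transfer-orbit speed at r₂: v_p = √[μ(2/r₂ − 1/a_t)] = 2.44124 km/s.
Second burn Δv₂ = |v₂ − v_p| = 0.60025 km/s.
Δv = Δv₁ + Δv₂ = 0.34698 + 0.60025 = 0.9472 km/s.

Δv = 0.9472 km/s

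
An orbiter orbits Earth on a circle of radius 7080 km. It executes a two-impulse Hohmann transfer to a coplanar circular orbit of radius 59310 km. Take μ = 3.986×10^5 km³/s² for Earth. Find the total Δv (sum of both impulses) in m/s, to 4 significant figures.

Δv = 3921 m/s

The Hohmann ellipse has a_t = (r₁ + r₂)/2 = 33195 km.
At r₁ the circular-orbit speed is v₁ = √(μ/r₁) = 7.50329 km/s.
On the transfer ellipse at r₁, vis-viva gives v_p = √[μ(2/r₁ − 1/a_t)] = 10.0295 km/s.
First burn Δv₁ = |v_p − v₁| = 2.526 km/s.
Circular speed at r₂: v₂ = √(μ/r₂) = 2.592 km/s.
Transfer-orbit speed at r₂: v_a = √[μ(2/r₂ − 1/a_t)] = 1.197 km/s.
Second burn Δv₂ = |v₂ − v_a| = 1.395 km/s.
Δv = Δv₁ + Δv₂ = 2.526 + 1.395 = 3.921 km/s.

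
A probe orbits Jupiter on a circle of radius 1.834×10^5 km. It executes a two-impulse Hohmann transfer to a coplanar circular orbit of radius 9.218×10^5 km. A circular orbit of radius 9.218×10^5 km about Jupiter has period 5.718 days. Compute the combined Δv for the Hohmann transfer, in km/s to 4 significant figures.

Δv = 12.63 km/s

From Kepler's third law T² = 4π²r³/μ at r = 9.218×10^5 km, T = 5.718 days = 5.718 × 86400 s = 4.940352×10^5 s: μ = 4π²r³/T² = 1.26693×10^8 km³/s².
The Hohmann ellipse has a_t = (r₁ + r₂)/2 = 5.526×10^5 km.
Circular speed at r₁: v₁ = √(μ/r₁) = √(1.26693×10^8/1.834×10^5) = 26.283 km/s.
Transfer-orbit speed at r₁ (vis-viva): v_p = √[μ(2/r₁ − 1/a_t)] = 33.946 km/s.
First burn Δv₁ = |v_p − v₁| = 7.663 km/s.
At r₂, v₂ = √(μ/r₂) = 11.724 km/s.
Transfer-orbit speed at r₂: v_a = √[μ(2/r₂ − 1/a_t)] = 6.7539 km/s.
Second burn Δv₂ = |v₂ − v_a| = 4.970 km/s.
Total Δv = Δv₁ + Δv₂ = 12.63 km/s.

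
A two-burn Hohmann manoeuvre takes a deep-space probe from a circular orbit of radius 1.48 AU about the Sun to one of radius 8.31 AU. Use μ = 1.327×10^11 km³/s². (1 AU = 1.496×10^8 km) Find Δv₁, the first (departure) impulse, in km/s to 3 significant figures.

Δv₁ = 7.42 km/s

In km: r₁ = 1.48 × 1.496×10^8 = 2.21408×10^8 km; r₂ = 8.31 × 1.496×10^8 = 1.243176×10^9 km.
Semi-major axis of the transfer orbit: a_t = (2.21408×10^8 + 1.243176×10^9)/2 = 7.32292×10^8 km.
Circular speed at r = 2.21408×10^8 km: v_c = √(μ/r) = 24.482 km/s.
Transfer-orbit speed at the same r (vis-viva, a = a_t): v_t = √[μ(2/r − 1/a_t)] = 31.898 km/s.
Δv₁ = |v_t − v_c| = |31.898 − 24.482| = 7.416 km/s.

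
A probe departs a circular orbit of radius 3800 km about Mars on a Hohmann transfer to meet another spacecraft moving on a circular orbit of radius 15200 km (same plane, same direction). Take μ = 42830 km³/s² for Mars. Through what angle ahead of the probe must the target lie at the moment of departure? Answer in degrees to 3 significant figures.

Transfer-ellipse semi-major axis a_t = (r₁ + r₂)/2 = (3800 + 15200)/2 = 9500 km.
The half-period of the transfer ellipse is t = π√(a_t³/μ) = 14056 s.
Target angular speed ω₂ = √(μ/r₂³) = 1.1044×10^-4 rad/s.
Angle swept by the target during transfer: ω₂·t = 1.5523 rad = 88.94°.
Arrival is 180° from departure on the ellipse, so φ = 180° − 88.94° = 91.1°.

φ = 91.1°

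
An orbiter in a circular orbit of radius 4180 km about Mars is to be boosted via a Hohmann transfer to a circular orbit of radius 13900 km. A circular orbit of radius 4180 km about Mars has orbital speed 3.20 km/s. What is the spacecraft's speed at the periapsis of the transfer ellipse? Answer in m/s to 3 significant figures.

From the circular-orbit relation v² = μ/r at r = 4180 km: μ = v²r = (3.20)² × 4180 = 42803.2 km³/s².
The Hohmann ellipse has a_t = (r₁ + r₂)/2 = 9040 km.
At periapsis, r = 4180 km.
Applying v² = μ(2/r − 1/a_t): v = 3.968 km/s.

v = 3970 m/s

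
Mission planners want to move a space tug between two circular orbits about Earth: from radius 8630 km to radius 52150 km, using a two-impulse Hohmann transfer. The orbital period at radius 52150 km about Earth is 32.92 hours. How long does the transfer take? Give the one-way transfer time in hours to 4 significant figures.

From Kepler's third law T² = 4π²r³/μ at r = 52150 km, T = 32.92 hours = 32.92 × 3600 s = 1.18512×10^5 s: μ = 4π²r³/T² = 3.98656×10^5 km³/s².
Semi-major axis of the transfer orbit: a_t = (8630 + 52150)/2 = 30390 km.
Transfer time t = π√(a_t³/μ) = π√((30390)³ / 3.98656×10^5) = 26360 s.
Converting: 26360 s ÷ 3600 s/hour = 7.322 hours.

t = 7.322 hours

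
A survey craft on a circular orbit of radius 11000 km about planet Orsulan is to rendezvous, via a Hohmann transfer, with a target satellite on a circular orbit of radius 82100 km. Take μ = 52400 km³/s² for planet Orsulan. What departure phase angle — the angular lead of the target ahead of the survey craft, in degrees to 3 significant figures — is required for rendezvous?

Transfer-ellipse semi-major axis a_t = (r₁ + r₂)/2 = (11000 + 82100)/2 = 46550 km.
The half-period of the transfer ellipse is t = π√(a_t³/μ) = 1.3784×10^5 s.
The target's mean motion on its circular orbit is ω₂ = √(μ/r₂³) = 9.7309×10^-6 rad/s.
Angle swept by the target during transfer: ω₂·t = 1.3413 rad = 76.85°.
Arrival is 180° from departure on the ellipse, so φ = 180° − 76.85° = 103°.

φ = 103°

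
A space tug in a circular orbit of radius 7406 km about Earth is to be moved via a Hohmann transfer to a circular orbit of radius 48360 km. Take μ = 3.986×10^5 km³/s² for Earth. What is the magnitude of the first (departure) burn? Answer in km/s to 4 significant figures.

The Hohmann ellipse has a_t = (r₁ + r₂)/2 = 27883 km.
Circular speed at r = 7406 km: v_c = √(μ/r) = 7.3363 km/s.
Vis-viva on the transfer ellipse at r = 7406 km gives v_t = √[μ(2/r − 1/a_t)] = 9.6616 km/s.
Δv₁ = |v_t − v_c| = |9.6616 − 7.3363| = 2.325 km/s.

Δv₁ = 2.325 km/s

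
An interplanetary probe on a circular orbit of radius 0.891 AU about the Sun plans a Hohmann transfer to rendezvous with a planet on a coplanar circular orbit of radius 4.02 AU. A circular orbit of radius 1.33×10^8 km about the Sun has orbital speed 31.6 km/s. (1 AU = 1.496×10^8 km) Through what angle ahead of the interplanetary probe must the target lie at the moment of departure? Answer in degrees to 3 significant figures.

From the circular-orbit relation v² = μ/r at r = 1.33×10^8 km: μ = v²r = (31.6)² × 1.33×10^8 = 1.32808×10^11 km³/s².
In km: r₁ = 0.891 × 1.496×10^8 = 1.332936×10^8 km; r₂ = 4.02 × 1.496×10^8 = 6.01392×10^8 km.
The Hohmann ellipse has a_t = (r₁ + r₂)/2 = 3.673428×10^8 km.
Transfer time t = π√(a_t³/μ) = 6.06938×10^7 s.
Target angular speed ω₂ = √(μ/r₂³) = 2.47102×10^-8 rad/s.
Angle swept by the target during transfer: ω₂·t = 1.4998 rad = 85.93°.
Arrival is 180° from departure on the ellipse, so φ = 180° − 85.93° = 94.1°.

φ = 94.1°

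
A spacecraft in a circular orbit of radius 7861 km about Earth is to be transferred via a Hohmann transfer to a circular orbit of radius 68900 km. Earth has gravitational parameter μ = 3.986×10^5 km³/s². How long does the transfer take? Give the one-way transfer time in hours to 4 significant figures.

t = 10.39 hours

Transfer-ellipse semi-major axis a_t = (r₁ + r₂)/2 = (7861 + 68900)/2 = 38380.5 km.
Transfer time t = π√(a_t³/μ) = π√((38380.5)³ / 3.986×10^5) = 37420 s.
Converting: 37420 s ÷ 3600 s/hour = 10.39 hours.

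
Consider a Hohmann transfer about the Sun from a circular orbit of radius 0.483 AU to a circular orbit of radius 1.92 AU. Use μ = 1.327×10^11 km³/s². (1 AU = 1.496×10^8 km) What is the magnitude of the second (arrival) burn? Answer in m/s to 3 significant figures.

In km: r₁ = 0.483 × 1.496×10^8 = 7.22568×10^7 km; r₂ = 1.92 × 1.496×10^8 = 2.87232×10^8 km.
Semi-major axis of the transfer orbit: a_t = (7.22568×10^7 + 2.87232×10^8)/2 = 1.797444×10^8 km.
On the circular orbit at r = 2.87232×10^8 km, v_c = √(μ/r) = 21.494 km/s.
Vis-viva on the transfer ellipse at r = 2.87232×10^8 km gives v_t = √[μ(2/r − 1/a_t)] = 13.628 km/s.
Δv₂ = |v_t − v_c| = |13.628 − 21.494| = 7.866 km/s.

Δv₂ = 7870 m/s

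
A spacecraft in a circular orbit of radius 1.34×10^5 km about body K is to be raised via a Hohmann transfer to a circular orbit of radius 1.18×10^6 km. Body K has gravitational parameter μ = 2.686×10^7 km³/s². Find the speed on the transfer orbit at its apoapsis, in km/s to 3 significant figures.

Transfer-ellipse semi-major axis a_t = (r₁ + r₂)/2 = (1.340×10^5 + 1.180×10^6)/2 = 6.570×10^5 km.
The apoapsis of the transfer ellipse is at r = 1.180×10^6 km.
Vis-viva: v = √[μ(2/r − 1/a_t)] = √[2.686×10^7 × (2/1.180×10^6 − 1/6.570×10^5)] = 2.155 km/s.

v = 2.15 km/s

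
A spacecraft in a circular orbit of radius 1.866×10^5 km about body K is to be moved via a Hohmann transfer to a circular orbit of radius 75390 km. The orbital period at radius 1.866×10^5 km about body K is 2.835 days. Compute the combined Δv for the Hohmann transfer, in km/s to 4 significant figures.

From Kepler's third law T² = 4π²r³/μ at r = 1.866×10^5 km, T = 2.835 days = 2.835 × 86400 s = 2.44944×10^5 s: μ = 4π²r³/T² = 4.27525×10^6 km³/s².
The Hohmann ellipse has a_t = (r₁ + r₂)/2 = 1.30995×10^5 km.
At r₁ the circular-orbit speed is v₁ = √(μ/r₁) = 4.78657 km/s.
Transfer-orbit speed at r₁ (v² = μ(2/r − 1/a)): v_a = √[μ(2/r₁ − 1/a_t)] = 3.63123 km/s.
First burn Δv₁ = |v_a − v₁| = 1.1553 km/s.
Circular speed at r₂: v₂ = √(μ/r₂) = 7.5305 km/s.
Transfer-orbit speed at r₂: v_p = √[μ(2/r₂ − 1/a_t)] = 8.9878 km/s.
Second burn Δv₂ = |v₂ − v_p| = 1.4573 km/s.
Total Δv = Δv₁ + Δv₂ = 2.613 km/s.

Δv = 2.613 km/s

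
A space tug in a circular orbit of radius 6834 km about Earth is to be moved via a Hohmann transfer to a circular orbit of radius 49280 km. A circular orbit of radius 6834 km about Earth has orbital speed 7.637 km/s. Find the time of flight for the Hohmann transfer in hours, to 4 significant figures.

From the circular-orbit relation v² = μ/r at r = 6834 km: μ = v²r = (7.637)² × 6834 = 3.98585×10^5 km³/s².
Transfer-ellipse semi-major axis a_t = (r₁ + r₂)/2 = (6834 + 49280)/2 = 28057 km.
By Kepler's third law the transfer-orbit period is T = 2π√(a_t³/μ), so t = T/2 = 23386 s.
Converting: 23386 s ÷ 3600 s/hour = 6.496 hours.

t = 6.496 hours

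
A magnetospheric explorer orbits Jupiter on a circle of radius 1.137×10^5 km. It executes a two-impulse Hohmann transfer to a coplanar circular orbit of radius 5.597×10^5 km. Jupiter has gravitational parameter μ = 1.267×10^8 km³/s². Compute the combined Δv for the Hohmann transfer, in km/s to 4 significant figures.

Δv = 15.96 km/s

Transfer-ellipse semi-major axis a_t = (r₁ + r₂)/2 = (1.137×10^5 + 5.597×10^5)/2 = 3.367×10^5 km.
Circular speed at r₁: v₁ = √(μ/r₁) = √(1.267×10^8/1.137×10^5) = 33.38167 km/s.
Transfer-orbit speed at r₁ (vis-viva equation): v_p = √[μ(2/r₁ − 1/a_t)] = 43.03920 km/s.
First burn Δv₁ = |v_p − v₁| = 9.658 km/s.
At r₂, v₂ = √(μ/r₂) = 15.0456 km/s.
Transfer-orbit speed at r₂: v_a = √[μ(2/r₂ − 1/a_t)] = 8.74318 km/s.
Second burn Δv₂ = |v₂ − v_a| = 6.302 km/s.
Δv = Δv₁ + Δv₂ = 9.658 + 6.302 = 15.96 km/s.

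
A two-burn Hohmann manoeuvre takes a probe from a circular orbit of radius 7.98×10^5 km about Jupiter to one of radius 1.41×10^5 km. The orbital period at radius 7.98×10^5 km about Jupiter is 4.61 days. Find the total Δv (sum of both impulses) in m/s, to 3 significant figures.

Δv = 14800 m/s

From Kepler's third law T² = 4π²r³/μ at r = 7.98×10^5 km, T = 4.61 days = 4.61 × 86400 s = 3.98304×10^5 s: μ = 4π²r³/T² = 1.26456×10^8 km³/s².
Semi-major axis of the transfer orbit: a_t = (7.980×10^5 + 1.410×10^5)/2 = 4.695×10^5 km.
Circular speed at r₁: v₁ = √(μ/r₁) = √(1.26456×10^8/7.980×10^5) = 12.5883 km/s.
Transfer-orbit speed at r₁ (v² = μ(2/r − 1/a)): v_a = √[μ(2/r₁ − 1/a_t)] = 6.89858 km/s.
First burn Δv₁ = |v_a − v₁| = 5.690 km/s.
At r₂, v₂ = √(μ/r₂) = 29.947 km/s.
Transfer-orbit speed at r₂: v_p = √[μ(2/r₂ − 1/a_t)] = 39.043 km/s.
Second burn Δv₂ = |v₂ − v_p| = 9.096 km/s.
Total Δv = Δv₁ + Δv₂ = 14.79 km/s.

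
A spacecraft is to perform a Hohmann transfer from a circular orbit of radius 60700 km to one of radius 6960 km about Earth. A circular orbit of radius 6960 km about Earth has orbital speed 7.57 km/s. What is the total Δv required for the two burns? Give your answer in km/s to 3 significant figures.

Δv = 3.97 km/s

From the circular-orbit relation v² = μ/r at r = 6960 km: μ = v²r = (7.57)² × 6960 = 3.98842×10^5 km³/s².
The Hohmann ellipse has a_t = (r₁ + r₂)/2 = 33830 km.
Circular speed at r₁: v₁ = √(μ/r₁) = √(3.98842×10^5/60700) = 2.5633 km/s.
Transfer-orbit speed at r₁ (vis-viva equation): v_a = √[μ(2/r₁ − 1/a_t)] = 1.1627 km/s.
First burn Δv₁ = |v_a − v₁| = 1.401 km/s.
At r₂, v₂ = √(μ/r₂) = 7.570 km/s.
Transfer-orbit speed at r₂: v_p = √[μ(2/r₂ − 1/a_t)] = 10.14 km/s.
Second burn Δv₂ = |v₂ − v_p| = 2.570 km/s.
Total Δv = Δv₁ + Δv₂ = 3.971 km/s.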